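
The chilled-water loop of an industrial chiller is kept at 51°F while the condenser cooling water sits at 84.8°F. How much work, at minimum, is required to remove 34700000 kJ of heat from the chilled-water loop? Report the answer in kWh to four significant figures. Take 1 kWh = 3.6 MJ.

638.0 kWh

In absolute terms T_C = 283.71 K and T_H = 302.48 K, so ΔT = 18.78 K.
The reversible limit is COP_R = T_C/ΔT = 15.11, so W_min = Q_C/COP = Q_C·ΔT/T_C.
W_min = 34700000 × 18.78/283.71 = 2297000 kJ = 638.0 kWh.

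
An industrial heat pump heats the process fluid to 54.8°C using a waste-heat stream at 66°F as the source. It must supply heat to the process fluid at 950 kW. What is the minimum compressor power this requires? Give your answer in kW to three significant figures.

104 kW

In absolute terms T_C = 292.04 K and T_H = 327.95 K, so ΔT = 35.91 K.
COP_Carnot = T_H/ΔT = 327.95/35.91 = 9.132.
Ẇ_min = Q̇/COP_Carnot = 950.0/9.132 = 104.0 kW.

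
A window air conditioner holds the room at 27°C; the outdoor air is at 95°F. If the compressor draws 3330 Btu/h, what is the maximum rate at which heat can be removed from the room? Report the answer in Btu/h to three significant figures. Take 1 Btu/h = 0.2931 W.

In absolute terms T_C = 300.15 K and T_H = 308.15 K, so ΔT = 8.000 K.
COP_Carnot = T_C/ΔT = 300.15/8.000 = 37.52.
Q̇_max = COP_Carnot × Ẇ = 37.52 × 3330 Btu/h = 124900 Btu/h.

125000 Btu/h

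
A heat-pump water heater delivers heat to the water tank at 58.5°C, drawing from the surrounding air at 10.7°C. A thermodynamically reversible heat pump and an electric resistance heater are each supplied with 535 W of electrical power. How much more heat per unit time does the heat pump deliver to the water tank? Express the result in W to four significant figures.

3177 W

In absolute terms T_C = 283.85 K and T_H = 331.65 K, so ΔT = 47.80 K.
COP_Carnot = T_H/ΔT = 331.65/47.80 = 6.938.
The heat pump delivers Q̇_H = COP × Ẇ = 3712 W; the resistance heater delivers Ẇ = 535.0 W.
Extra = (COP − 1)·Ẇ = 3177 W.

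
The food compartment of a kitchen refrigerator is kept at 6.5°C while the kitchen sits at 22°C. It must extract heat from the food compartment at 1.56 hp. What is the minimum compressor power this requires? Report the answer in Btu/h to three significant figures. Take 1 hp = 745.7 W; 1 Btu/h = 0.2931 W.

220 Btu/h

In absolute terms T_C = 279.65 K and T_H = 295.15 K, so ΔT = 15.50 K.
COP_Carnot = T_C/ΔT = 279.65/15.50 = 18.04.
Ẇ_min = Q̇/COP_Carnot = 1.560/18.04 = 0.08647 hp = 220.0 Btu/h.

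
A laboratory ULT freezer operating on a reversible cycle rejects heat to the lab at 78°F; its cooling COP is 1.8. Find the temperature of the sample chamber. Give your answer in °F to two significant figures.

For a Carnot refrigerator COP_R = T_C/(T_H − T_C), so T_C = COP·T_H/(1 + COP).
With T_H = 298.71 K, T_C = 1.8 × 298.71/2.800 = 192.03 K.
Converting, 192.03 K = -114.02°F.

-110 °F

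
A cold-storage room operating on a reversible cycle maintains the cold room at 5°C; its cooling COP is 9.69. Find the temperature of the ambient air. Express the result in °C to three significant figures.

33.7 °C

COP_R = T_C/(T_H − T_C) gives T_H − T_C = T_C/COP.
With T_C = 278.15 K, T_H = 278.15 × (1 + 1/9.69) = 306.85 K.
Converting, 306.85 K = 33.70°C.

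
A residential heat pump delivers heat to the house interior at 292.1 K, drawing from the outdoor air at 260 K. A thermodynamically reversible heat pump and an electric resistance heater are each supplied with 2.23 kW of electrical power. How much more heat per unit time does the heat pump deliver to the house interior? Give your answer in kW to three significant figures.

18.1 kW

The reservoir spacing is ΔT = 292.1 − 260 = 32.10 K.
COP_Carnot = T_H/ΔT = 292.10/32.10 = 9.100.
The heat pump delivers Q̇_H = COP × Ẇ = 20.29 kW; the resistance heater delivers Ẇ = 2.230 kW.
Extra = (COP − 1)·Ẇ = 18.06 kW.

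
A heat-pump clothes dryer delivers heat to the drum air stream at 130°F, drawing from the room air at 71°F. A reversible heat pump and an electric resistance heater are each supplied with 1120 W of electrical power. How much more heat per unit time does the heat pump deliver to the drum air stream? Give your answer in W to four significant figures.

10070 W

In absolute terms T_C = 294.82 K and T_H = 327.59 K, so ΔT = 32.78 K.
COP_Carnot = T_H/ΔT = 327.59/32.78 = 9.994.
The heat pump delivers Q̇_H = COP × Ẇ = 11190 W; the resistance heater delivers Ẇ = 1120 W.
Extra = (COP − 1)·Ẇ = 10070 W.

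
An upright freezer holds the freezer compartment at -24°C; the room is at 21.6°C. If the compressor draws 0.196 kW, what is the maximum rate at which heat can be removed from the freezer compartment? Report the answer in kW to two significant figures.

1.1 kW

In absolute terms T_C = 249.15 K and T_H = 294.75 K, so ΔT = 45.60 K.
COP_Carnot = T_C/ΔT = 249.15/45.60 = 5.464.
Q̇_max = COP_Carnot × Ẇ = 5.464 × 0.1960 kW = 1.071 kW.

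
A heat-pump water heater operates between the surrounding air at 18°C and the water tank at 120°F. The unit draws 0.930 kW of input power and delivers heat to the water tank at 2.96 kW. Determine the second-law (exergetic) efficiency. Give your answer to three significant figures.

0.305

COP_actual = Q̇_H/Ẇ = 2.960/0.9300 = 3.183.
In absolute terms T_C = 291.15 K and T_H = 322.04 K, so ΔT = 30.89 K.
COP_Carnot = T_H/ΔT = 322.04/30.89 = 10.43.
η_II = COP_actual/COP_Carnot = 3.183/10.43 = 0.3053.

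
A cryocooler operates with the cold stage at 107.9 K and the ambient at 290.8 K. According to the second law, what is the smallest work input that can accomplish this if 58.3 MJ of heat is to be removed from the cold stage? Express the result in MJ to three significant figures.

The reservoir spacing is ΔT = 290.8 − 107.9 = 182.9 K.
The reversible limit is COP_R = T_C/ΔT = 0.5899, so W_min = Q_C/COP = Q_C·ΔT/T_C.
W_min = 58.30 × 182.9/107.90 = 98.82 MJ.

98.8 MJ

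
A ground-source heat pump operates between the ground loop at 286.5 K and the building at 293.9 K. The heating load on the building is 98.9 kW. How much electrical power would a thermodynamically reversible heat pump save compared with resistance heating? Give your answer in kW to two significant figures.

The reservoir spacing is ΔT = 293.9 − 286.5 = 7.400 K.
COP_Carnot = T_H/ΔT = 293.90/7.400 = 39.72.
Resistance heating needs Ẇ_res = Q̇_H = 98.90 kW; the reversible heat pump needs only Ẇ_hp = Q̇_H/COP = 2.490 kW.
Saving = 98.90 − 2.490 = 96.41 kW.

96 kW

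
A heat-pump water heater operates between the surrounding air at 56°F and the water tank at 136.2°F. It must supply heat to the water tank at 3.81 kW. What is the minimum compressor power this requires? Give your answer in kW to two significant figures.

In absolute terms T_C = 286.48 K and T_H = 331.04 K, so ΔT = 44.56 K.
COP_Carnot = T_H/ΔT = 331.04/44.56 = 7.430.
Ẇ_min = Q̇/COP_Carnot = 3.810/7.430 = 0.5128 kW.

0.51 kW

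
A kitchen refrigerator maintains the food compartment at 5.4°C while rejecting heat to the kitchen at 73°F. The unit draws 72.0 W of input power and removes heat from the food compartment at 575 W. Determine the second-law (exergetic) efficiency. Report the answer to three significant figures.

0.498

COP_actual = Q̇_C/Ẇ = 575.0/72.00 = 7.986.
In absolute terms T_C = 278.55 K and T_H = 295.93 K, so ΔT = 17.38 K.
COP_Carnot = T_C/ΔT = 278.55/17.38 = 16.03.
η_II = COP_actual/COP_Carnot = 7.986/16.03 = 0.4982.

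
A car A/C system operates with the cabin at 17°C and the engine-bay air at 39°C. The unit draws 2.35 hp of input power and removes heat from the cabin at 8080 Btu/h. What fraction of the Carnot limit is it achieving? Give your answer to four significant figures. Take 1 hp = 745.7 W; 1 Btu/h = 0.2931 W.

Converting, Q̇_C = 8080 Btu/h = 3.176 hp, so COP_actual = Q̇_C/Ẇ = 3.176/2.350 = 1.351.
In absolute terms T_C = 290.15 K and T_H = 312.15 K, so ΔT = 22.00 K.
COP_Carnot = T_C/ΔT = 290.15/22.00 = 13.19.
η_II = COP_actual/COP_Carnot = 1.351/13.19 = 0.1025.

0.1025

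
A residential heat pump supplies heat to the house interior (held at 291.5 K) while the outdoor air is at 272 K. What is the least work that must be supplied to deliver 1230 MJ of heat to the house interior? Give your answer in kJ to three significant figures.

82300 kJ

The reservoir spacing is ΔT = 291.5 − 272 = 19.50 K.
The reversible limit is COP_HP = T_H/ΔT = 14.95, so W_min = Q_H/COP = Q_H·ΔT/T_H.
W_min = 1230 × 19.50/291.50 = 82.28 MJ = 82280 kJ.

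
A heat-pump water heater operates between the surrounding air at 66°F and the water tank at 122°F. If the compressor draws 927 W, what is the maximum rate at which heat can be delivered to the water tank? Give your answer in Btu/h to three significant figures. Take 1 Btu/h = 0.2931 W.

In absolute terms T_C = 292.04 K and T_H = 323.15 K, so ΔT = 31.11 K.
COP_Carnot = T_H/ΔT = 323.15/31.11 = 10.39.
Q̇_max = COP_Carnot × Ẇ = 10.39 × 927.0 W = 9629 W = 32850 Btu/h.

32900 Btu/h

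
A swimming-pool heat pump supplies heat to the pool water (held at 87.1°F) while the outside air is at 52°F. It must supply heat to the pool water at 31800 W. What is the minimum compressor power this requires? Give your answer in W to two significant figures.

In absolute terms T_C = 284.26 K and T_H = 303.76 K, so ΔT = 19.50 K.
COP_Carnot = T_H/ΔT = 303.76/19.50 = 15.58.
Ẇ_min = Q̇/COP_Carnot = 31800/15.58 = 2041 W.

2000 W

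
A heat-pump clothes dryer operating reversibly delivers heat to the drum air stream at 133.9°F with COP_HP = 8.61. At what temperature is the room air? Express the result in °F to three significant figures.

65.0 °F

COP_HP = T_H/(T_H − T_C) gives T_H − T_C = T_H/COP.
With T_H = 329.76 K, T_C = 329.76 × (1 − 1/8.61) = 291.46 K.
Converting, 291.46 K = 64.96°F.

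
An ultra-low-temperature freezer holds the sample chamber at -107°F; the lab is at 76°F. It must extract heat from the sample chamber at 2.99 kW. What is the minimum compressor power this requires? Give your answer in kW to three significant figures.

In absolute terms T_C = 195.93 K and T_H = 297.59 K, so ΔT = 101.7 K.
COP_Carnot = T_C/ΔT = 195.93/101.7 = 1.927.
Ẇ_min = Q̇/COP_Carnot = 2.990/1.927 = 1.552 kW.

1.55 kW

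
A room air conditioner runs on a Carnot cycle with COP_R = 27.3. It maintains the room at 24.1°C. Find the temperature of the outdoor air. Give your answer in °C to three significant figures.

COP_R = T_C/(T_H − T_C) gives T_H − T_C = T_C/COP.
With T_C = 297.25 K, T_H = 297.25 × (1 + 1/27.3) = 308.14 K.
Converting, 308.14 K = 34.99°C.

35.0 °C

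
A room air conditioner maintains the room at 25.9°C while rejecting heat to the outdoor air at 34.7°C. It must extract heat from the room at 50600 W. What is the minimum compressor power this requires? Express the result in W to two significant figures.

1500 W

In absolute terms T_C = 299.05 K and T_H = 307.85 K, so ΔT = 8.800 K.
COP_Carnot = T_C/ΔT = 299.05/8.800 = 33.98.
Ẇ_min = Q̇/COP_Carnot = 50600/33.98 = 1489 W.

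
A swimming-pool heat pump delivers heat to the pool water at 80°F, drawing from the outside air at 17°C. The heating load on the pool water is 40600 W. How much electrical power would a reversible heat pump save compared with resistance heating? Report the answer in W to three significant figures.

39300 W

In absolute terms T_C = 290.15 K and T_H = 299.82 K, so ΔT = 9.667 K.
COP_Carnot = T_H/ΔT = 299.82/9.667 = 31.02.
Resistance heating needs Ẇ_res = Q̇_H = 40600 W; the reversible heat pump needs only Ẇ_hp = Q̇_H/COP = 1309 W.
Saving = 40600 − 1309 = 39290 W.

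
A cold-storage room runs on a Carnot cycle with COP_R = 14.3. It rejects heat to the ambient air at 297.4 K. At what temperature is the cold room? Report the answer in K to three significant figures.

For a Carnot refrigerator COP_R = T_C/(T_H − T_C), so T_C = COP·T_H/(1 + COP).
With T_H = 297.40 K, T_C = 14.3 × 297.40/15.30 = 277.96 K.

278 K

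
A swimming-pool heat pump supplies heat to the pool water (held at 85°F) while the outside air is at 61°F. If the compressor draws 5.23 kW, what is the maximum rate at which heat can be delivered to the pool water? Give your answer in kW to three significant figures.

In absolute terms T_C = 289.26 K and T_H = 302.59 K, so ΔT = 13.33 K.
COP_Carnot = T_H/ΔT = 302.59/13.33 = 22.69.
Q̇_max = COP_Carnot × Ẇ = 22.69 × 5.230 kW = 118.7 kW.

119 kW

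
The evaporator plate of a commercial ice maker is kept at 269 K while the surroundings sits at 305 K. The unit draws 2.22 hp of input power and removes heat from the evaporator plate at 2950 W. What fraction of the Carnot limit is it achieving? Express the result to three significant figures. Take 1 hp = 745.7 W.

0.238

Converting, Q̇_C = 2950 W = 3.956 hp, so COP_actual = Q̇_C/Ẇ = 3.956/2.220 = 1.782.
The reservoir spacing is ΔT = 305 − 269 = 36.00 K.
COP_Carnot = T_C/ΔT = 269.00/36.00 = 7.472.
η_II = COP_actual/COP_Carnot = 1.782/7.472 = 0.2385.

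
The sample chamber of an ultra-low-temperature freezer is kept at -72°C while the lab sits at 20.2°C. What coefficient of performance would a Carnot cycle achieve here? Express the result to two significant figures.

In absolute terms T_C = 201.15 K and T_H = 293.35 K, so ΔT = 92.20 K.
For a reversible cycle, COP_Carnot = T_C/ΔT = 201.15/92.20 = 2.182.

2.2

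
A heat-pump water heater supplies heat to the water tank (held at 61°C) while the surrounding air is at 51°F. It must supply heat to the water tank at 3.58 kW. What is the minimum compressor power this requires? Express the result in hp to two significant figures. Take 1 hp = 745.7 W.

In absolute terms T_C = 283.71 K and T_H = 334.15 K, so ΔT = 50.44 K.
COP_Carnot = T_H/ΔT = 334.15/50.44 = 6.624.
Ẇ_min = Q̇/COP_Carnot = 3.580/6.624 = 0.5404 kW = 0.7248 hp.

0.72 hp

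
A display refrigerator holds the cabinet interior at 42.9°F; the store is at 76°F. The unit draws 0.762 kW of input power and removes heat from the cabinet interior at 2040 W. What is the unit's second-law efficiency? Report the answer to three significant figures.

Converting, Q̇_C = 2040 W = 2.040 kW, so COP_actual = Q̇_C/Ẇ = 2.040/0.7620 = 2.677.
In absolute terms T_C = 279.21 K and T_H = 297.59 K, so ΔT = 18.39 K.
COP_Carnot = T_C/ΔT = 279.21/18.39 = 15.18.
η_II = COP_actual/COP_Carnot = 2.677/15.18 = 0.1763.

0.176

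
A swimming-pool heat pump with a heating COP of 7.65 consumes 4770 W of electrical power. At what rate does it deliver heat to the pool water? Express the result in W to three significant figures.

36500 W

Q̇_H = COP_HP × Ẇ = 7.65 × 4770 = 36490 W.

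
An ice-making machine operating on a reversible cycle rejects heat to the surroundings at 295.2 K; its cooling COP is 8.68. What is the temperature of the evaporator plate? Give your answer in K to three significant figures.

For a Carnot refrigerator COP_R = T_C/(T_H − T_C), so T_C = COP·T_H/(1 + COP).
With T_H = 295.20 K, T_C = 8.68 × 295.20/9.680 = 264.70 K.

265 K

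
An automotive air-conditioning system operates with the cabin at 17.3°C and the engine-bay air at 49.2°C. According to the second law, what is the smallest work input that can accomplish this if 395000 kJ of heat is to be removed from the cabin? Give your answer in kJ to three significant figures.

43400 kJ

In absolute terms T_C = 290.45 K and T_H = 322.35 K, so ΔT = 31.90 K.
The reversible limit is COP_R = T_C/ΔT = 9.105, so W_min = Q_C/COP = Q_C·ΔT/T_C.
W_min = 395000 × 31.90/290.45 = 43380 kJ.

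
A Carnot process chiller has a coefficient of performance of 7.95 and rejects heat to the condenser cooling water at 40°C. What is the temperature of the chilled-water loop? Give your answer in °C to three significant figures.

5.01 °C

For a Carnot refrigerator COP_R = T_C/(T_H − T_C), so T_C = COP·T_H/(1 + COP).
With T_H = 313.15 K, T_C = 7.95 × 313.15/8.950 = 278.16 K.
Converting, 278.16 K = 5.01°C.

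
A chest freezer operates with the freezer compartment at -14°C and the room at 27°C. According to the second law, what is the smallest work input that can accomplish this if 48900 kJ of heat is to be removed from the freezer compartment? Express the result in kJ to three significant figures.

7740 kJ

In absolute terms T_C = 259.15 K and T_H = 300.15 K, so ΔT = 41.00 K.
The reversible limit is COP_R = T_C/ΔT = 6.321, so W_min = Q_C/COP = Q_C·ΔT/T_C.
W_min = 48900 × 41.00/259.15 = 7736 kJ.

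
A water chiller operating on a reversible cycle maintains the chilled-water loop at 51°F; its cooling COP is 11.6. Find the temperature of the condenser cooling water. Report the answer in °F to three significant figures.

COP_R = T_C/(T_H − T_C) gives T_H − T_C = T_C/COP.
With T_C = 283.71 K, T_H = 283.71 × (1 + 1/11.6) = 308.16 K.
Converting, 308.16 K = 95.02°F.

95.0 °F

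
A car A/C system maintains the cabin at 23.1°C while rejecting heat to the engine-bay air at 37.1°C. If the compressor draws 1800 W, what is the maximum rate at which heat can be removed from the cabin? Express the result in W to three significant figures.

38100 W

In absolute terms T_C = 296.25 K and T_H = 310.25 K, so ΔT = 14.00 K.
COP_Carnot = T_C/ΔT = 296.25/14.00 = 21.16.
Q̇_max = COP_Carnot × Ẇ = 21.16 × 1800 W = 38090 W.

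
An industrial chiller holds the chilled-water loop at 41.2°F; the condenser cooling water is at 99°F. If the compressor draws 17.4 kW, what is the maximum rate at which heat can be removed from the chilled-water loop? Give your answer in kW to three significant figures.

151 kW

In absolute terms T_C = 278.26 K and T_H = 310.37 K, so ΔT = 32.11 K.
COP_Carnot = T_C/ΔT = 278.26/32.11 = 8.666.
Q̇_max = COP_Carnot × Ẇ = 8.666 × 17.40 kW = 150.8 kW.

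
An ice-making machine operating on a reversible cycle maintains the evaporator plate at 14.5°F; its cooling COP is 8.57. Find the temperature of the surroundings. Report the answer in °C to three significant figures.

21.0 °C

COP_R = T_C/(T_H − T_C) gives T_H − T_C = T_C/COP.
With T_C = 263.43 K, T_H = 263.43 × (1 + 1/8.57) = 294.17 K.
Converting, 294.17 K = 21.02°C.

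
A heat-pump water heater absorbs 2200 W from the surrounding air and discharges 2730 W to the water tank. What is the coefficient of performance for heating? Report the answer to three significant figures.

5.15

The first law gives Q̇_H = Q̇_C + Ẇ, so the three rates are Q̇_C = 2200, Q̇_H = 2730, Ẇ = 530.0 W.
COP_HP = Q̇_H/Ẇ = 2730/530.0 = 5.151.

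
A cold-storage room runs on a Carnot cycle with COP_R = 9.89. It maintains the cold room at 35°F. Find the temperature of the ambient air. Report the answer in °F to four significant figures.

COP_R = T_C/(T_H − T_C) gives T_H − T_C = T_C/COP.
With T_C = 274.82 K, T_H = 274.82 × (1 + 1/9.89) = 302.60 K.
Converting, 302.60 K = 85.02°F.

85.02 °F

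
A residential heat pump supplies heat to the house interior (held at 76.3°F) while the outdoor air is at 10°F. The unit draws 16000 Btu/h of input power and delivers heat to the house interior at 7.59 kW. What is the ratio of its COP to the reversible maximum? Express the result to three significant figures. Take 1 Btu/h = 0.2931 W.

Converting, Q̇_H = 7.590 kW = 25900 Btu/h, so COP_actual = Q̇_H/Ẇ = 25900/16000 = 1.618.
In absolute terms T_C = 260.93 K and T_H = 297.76 K, so ΔT = 36.83 K.
COP_Carnot = T_H/ΔT = 297.76/36.83 = 8.084.
η_II = COP_actual/COP_Carnot = 1.618/8.084 = 0.2002.

0.200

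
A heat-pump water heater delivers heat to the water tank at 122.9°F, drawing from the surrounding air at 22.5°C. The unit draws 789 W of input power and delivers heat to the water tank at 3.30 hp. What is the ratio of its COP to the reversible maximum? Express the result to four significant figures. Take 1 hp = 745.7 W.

0.2698

Converting, Q̇_H = 3.300 hp = 2461 W, so COP_actual = Q̇_H/Ẇ = 2461/789.0 = 3.119.
In absolute terms T_C = 295.65 K and T_H = 323.65 K, so ΔT = 28.00 K.
COP_Carnot = T_H/ΔT = 323.65/28.00 = 11.56.
η_II = COP_actual/COP_Carnot = 3.119/11.56 = 0.2698.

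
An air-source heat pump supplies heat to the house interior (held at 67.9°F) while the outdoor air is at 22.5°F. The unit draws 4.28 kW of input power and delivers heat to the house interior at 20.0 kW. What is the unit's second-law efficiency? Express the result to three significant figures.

0.402

COP_actual = Q̇_H/Ẇ = 20.00/4.280 = 4.673.
In absolute terms T_C = 267.87 K and T_H = 293.09 K, so ΔT = 25.22 K.
COP_Carnot = T_H/ΔT = 293.09/25.22 = 11.62.
η_II = COP_actual/COP_Carnot = 4.673/11.62 = 0.4021.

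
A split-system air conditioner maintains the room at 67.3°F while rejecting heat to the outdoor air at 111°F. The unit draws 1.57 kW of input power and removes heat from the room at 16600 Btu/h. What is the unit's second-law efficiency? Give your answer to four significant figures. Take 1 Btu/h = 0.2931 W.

Converting, Q̇_C = 16600 Btu/h = 4.865 kW, so COP_actual = Q̇_C/Ẇ = 4.865/1.570 = 3.099.
In absolute terms T_C = 292.76 K and T_H = 317.04 K, so ΔT = 24.28 K.
COP_Carnot = T_C/ΔT = 292.76/24.28 = 12.06.
η_II = COP_actual/COP_Carnot = 3.099/12.06 = 0.2570.

0.2570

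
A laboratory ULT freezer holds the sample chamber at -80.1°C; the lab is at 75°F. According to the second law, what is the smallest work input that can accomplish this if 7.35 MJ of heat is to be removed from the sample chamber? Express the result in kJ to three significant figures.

In absolute terms T_C = 193.05 K and T_H = 297.04 K, so ΔT = 104.0 K.
The reversible limit is COP_R = T_C/ΔT = 1.856, so W_min = Q_C/COP = Q_C·ΔT/T_C.
W_min = 7.350 × 104.0/193.05 = 3.959 MJ = 3959 kJ.

3960 kJ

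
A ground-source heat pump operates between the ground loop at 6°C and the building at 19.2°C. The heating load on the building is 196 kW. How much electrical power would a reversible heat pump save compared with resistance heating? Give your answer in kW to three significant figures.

In absolute terms T_C = 279.15 K and T_H = 292.35 K, so ΔT = 13.20 K.
COP_Carnot = T_H/ΔT = 292.35/13.20 = 22.15.
Resistance heating needs Ẇ_res = Q̇_H = 196.0 kW; the reversible heat pump needs only Ẇ_hp = Q̇_H/COP = 8.850 kW.
Saving = 196.0 − 8.850 = 187.2 kW.

187 kW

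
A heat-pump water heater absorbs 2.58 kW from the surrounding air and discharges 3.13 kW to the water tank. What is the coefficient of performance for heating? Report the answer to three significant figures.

The first law gives Q̇_H = Q̇_C + Ẇ, so the three rates are Q̇_C = 2.580, Q̇_H = 3.130, Ẇ = 0.5500 kW.
COP_HP = Q̇_H/Ẇ = 3.130/0.5500 = 5.691.

5.69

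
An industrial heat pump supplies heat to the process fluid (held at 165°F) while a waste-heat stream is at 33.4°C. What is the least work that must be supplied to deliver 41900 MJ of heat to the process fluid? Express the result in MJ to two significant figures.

4900 MJ

In absolute terms T_C = 306.55 K and T_H = 347.04 K, so ΔT = 40.49 K.
The reversible limit is COP_HP = T_H/ΔT = 8.571, so W_min = Q_H/COP = Q_H·ΔT/T_H.
W_min = 41900 × 40.49/347.04 = 4888 MJ.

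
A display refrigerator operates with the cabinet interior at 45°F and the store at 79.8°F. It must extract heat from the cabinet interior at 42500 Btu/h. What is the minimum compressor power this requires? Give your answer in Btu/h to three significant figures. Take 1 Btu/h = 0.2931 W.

In absolute terms T_C = 280.37 K and T_H = 299.71 K, so ΔT = 19.33 K.
COP_Carnot = T_C/ΔT = 280.37/19.33 = 14.50.
Ẇ_min = Q̇/COP_Carnot = 42500/14.50 = 2931 Btu/h.

2930 Btu/h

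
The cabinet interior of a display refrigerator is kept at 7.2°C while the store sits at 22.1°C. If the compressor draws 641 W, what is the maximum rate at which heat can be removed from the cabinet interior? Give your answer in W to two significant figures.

In absolute terms T_C = 280.35 K and T_H = 295.25 K, so ΔT = 14.90 K.
COP_Carnot = T_C/ΔT = 280.35/14.90 = 18.82.
Q̇_max = COP_Carnot × Ẇ = 18.82 × 641.0 W = 12060 W.

12000 W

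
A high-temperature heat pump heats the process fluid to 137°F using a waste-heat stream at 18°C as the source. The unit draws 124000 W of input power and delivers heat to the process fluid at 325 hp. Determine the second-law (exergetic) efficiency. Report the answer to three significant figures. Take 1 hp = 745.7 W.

Converting, Q̇_H = 325.0 hp = 242400 W, so COP_actual = Q̇_H/Ẇ = 242400/124000 = 1.954.
In absolute terms T_C = 291.15 K and T_H = 331.48 K, so ΔT = 40.33 K.
COP_Carnot = T_H/ΔT = 331.48/40.33 = 8.219.
η_II = COP_actual/COP_Carnot = 1.954/8.219 = 0.2378.

0.238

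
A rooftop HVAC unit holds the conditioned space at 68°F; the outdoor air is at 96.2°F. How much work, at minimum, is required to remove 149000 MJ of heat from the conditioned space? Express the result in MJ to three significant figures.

In absolute terms T_C = 293.15 K and T_H = 308.82 K, so ΔT = 15.67 K.
The reversible limit is COP_R = T_C/ΔT = 18.71, so W_min = Q_C/COP = Q_C·ΔT/T_C.
W_min = 149000 × 15.67/293.15 = 7963 MJ.

7960 MJ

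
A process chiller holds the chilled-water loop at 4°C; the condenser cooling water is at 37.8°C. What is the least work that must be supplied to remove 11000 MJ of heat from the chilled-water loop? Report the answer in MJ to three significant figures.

In absolute terms T_C = 277.15 K and T_H = 310.95 K, so ΔT = 33.80 K.
The reversible limit is COP_R = T_C/ΔT = 8.200, so W_min = Q_C/COP = Q_C·ΔT/T_C.
W_min = 11000 × 33.80/277.15 = 1342 MJ.

1340 MJ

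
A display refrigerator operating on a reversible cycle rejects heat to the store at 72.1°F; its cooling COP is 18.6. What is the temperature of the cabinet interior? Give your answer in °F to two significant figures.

45 °F

For a Carnot refrigerator COP_R = T_C/(T_H − T_C), so T_C = COP·T_H/(1 + COP).
With T_H = 295.43 K, T_C = 18.6 × 295.43/19.60 = 280.35 K.
Converting, 280.35 K = 44.97°F.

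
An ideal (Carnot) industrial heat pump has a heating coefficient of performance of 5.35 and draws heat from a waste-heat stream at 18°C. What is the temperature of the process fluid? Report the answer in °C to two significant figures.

85 °C

COP_HP = T_H/(T_H − T_C) rearranges to T_H = COP·T_C/(COP − 1).
With T_C = 291.15 K, T_H = 5.35 × 291.15/4.350 = 358.08 K.
Converting, 358.08 K = 84.93°C.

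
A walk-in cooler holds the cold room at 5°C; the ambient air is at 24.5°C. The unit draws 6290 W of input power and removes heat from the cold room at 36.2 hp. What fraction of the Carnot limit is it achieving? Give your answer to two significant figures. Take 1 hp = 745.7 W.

0.30

Converting, Q̇_C = 36.20 hp = 26990 W, so COP_actual = Q̇_C/Ẇ = 26990/6290 = 4.292.
In absolute terms T_C = 278.15 K and T_H = 297.65 K, so ΔT = 19.50 K.
COP_Carnot = T_C/ΔT = 278.15/19.50 = 14.26.
η_II = COP_actual/COP_Carnot = 4.292/14.26 = 0.3009.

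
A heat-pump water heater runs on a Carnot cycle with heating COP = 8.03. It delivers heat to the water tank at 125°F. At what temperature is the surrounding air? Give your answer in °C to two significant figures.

11 °C

COP_HP = T_H/(T_H − T_C) gives T_H − T_C = T_H/COP.
With T_H = 324.82 K, T_C = 324.82 × (1 − 1/8.03) = 284.37 K.
Converting, 284.37 K = 11.22°C.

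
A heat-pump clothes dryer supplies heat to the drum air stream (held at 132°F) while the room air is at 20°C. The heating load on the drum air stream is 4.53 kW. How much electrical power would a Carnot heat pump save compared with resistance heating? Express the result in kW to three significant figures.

4.04 kW

In absolute terms T_C = 293.15 K and T_H = 328.71 K, so ΔT = 35.56 K.
COP_Carnot = T_H/ΔT = 328.71/35.56 = 9.245.
Resistance heating needs Ẇ_res = Q̇_H = 4.530 kW; the reversible heat pump needs only Ẇ_hp = Q̇_H/COP = 0.4900 kW.
Saving = 4.530 − 0.4900 = 4.040 kW.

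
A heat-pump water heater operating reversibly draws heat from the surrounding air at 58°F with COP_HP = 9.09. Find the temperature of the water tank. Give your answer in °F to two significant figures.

120 °F

COP_HP = T_H/(T_H − T_C) rearranges to T_H = COP·T_C/(COP − 1).
With T_C = 287.59 K, T_H = 9.09 × 287.59/8.090 = 323.14 K.
Converting, 323.14 K = 121.99°F.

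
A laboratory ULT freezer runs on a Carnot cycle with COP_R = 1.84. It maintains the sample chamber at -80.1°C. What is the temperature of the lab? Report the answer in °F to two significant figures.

77 °F

COP_R = T_C/(T_H − T_C) gives T_H − T_C = T_C/COP.
With T_C = 193.05 K, T_H = 193.05 × (1 + 1/1.84) = 297.97 K.
Converting, 297.97 K = 76.67°F.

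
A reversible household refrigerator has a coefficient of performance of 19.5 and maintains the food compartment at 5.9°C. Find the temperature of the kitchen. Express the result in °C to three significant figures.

20.2 °C

COP_R = T_C/(T_H − T_C) gives T_H − T_C = T_C/COP.
With T_C = 279.05 K, T_H = 279.05 × (1 + 1/19.5) = 293.36 K.
Converting, 293.36 K = 20.21°C.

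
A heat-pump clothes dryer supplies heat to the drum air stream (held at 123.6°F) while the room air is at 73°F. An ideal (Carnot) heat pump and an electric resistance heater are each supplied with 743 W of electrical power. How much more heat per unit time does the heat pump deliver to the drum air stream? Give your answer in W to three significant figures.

In absolute terms T_C = 295.93 K and T_H = 324.04 K, so ΔT = 28.11 K.
COP_Carnot = T_H/ΔT = 324.04/28.11 = 11.53.
The heat pump delivers Q̇_H = COP × Ẇ = 8565 W; the resistance heater delivers Ẇ = 743.0 W.
Extra = (COP − 1)·Ẇ = 7822 W.

7820 W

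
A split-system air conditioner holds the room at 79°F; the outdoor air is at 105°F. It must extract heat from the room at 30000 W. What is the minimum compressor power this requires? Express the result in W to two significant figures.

In absolute terms T_C = 299.26 K and T_H = 313.71 K, so ΔT = 14.44 K.
COP_Carnot = T_C/ΔT = 299.26/14.44 = 20.72.
Ẇ_min = Q̇/COP_Carnot = 30000/20.72 = 1448 W.

1400 W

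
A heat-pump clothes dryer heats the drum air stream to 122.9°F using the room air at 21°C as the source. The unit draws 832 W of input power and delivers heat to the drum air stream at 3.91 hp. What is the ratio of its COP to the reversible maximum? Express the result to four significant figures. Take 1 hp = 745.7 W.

0.3194

Converting, Q̇_H = 3.910 hp = 2916 W, so COP_actual = Q̇_H/Ẇ = 2916/832.0 = 3.504.
In absolute terms T_C = 294.15 K and T_H = 323.65 K, so ΔT = 29.50 K.
COP_Carnot = T_H/ΔT = 323.65/29.50 = 10.97.
η_II = COP_actual/COP_Carnot = 3.504/10.97 = 0.3194.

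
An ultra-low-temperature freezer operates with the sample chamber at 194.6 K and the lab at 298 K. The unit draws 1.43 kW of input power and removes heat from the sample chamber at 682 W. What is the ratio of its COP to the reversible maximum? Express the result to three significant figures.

Converting, Q̇_C = 682.0 W = 0.6820 kW, so COP_actual = Q̇_C/Ẇ = 0.6820/1.430 = 0.4769.
The reservoir spacing is ΔT = 298 − 194.6 = 103.4 K.
COP_Carnot = T_C/ΔT = 194.60/103.4 = 1.882.
η_II = COP_actual/COP_Carnot = 0.4769/1.882 = 0.2534.

0.253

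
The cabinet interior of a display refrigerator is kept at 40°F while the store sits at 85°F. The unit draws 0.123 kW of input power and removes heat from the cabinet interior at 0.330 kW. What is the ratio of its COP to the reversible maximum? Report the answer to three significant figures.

0.242

COP_actual = Q̇_C/Ẇ = 0.3300/0.1230 = 2.683.
In absolute terms T_C = 277.59 K and T_H = 302.59 K, so ΔT = 25.00 K.
COP_Carnot = T_C/ΔT = 277.59/25.00 = 11.10.
η_II = COP_actual/COP_Carnot = 2.683/11.10 = 0.2416.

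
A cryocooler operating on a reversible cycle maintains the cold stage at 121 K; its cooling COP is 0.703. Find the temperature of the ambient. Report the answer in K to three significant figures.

COP_R = T_C/(T_H − T_C) gives T_H − T_C = T_C/COP.
With T_C = 121.00 K, T_H = 121.00 × (1 + 1/0.703) = 293.12 K.

293 K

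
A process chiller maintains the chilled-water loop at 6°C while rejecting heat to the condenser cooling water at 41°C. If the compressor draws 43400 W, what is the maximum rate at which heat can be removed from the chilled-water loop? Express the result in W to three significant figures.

In absolute terms T_C = 279.15 K and T_H = 314.15 K, so ΔT = 35.00 K.
COP_Carnot = T_C/ΔT = 279.15/35.00 = 7.976.
Q̇_max = COP_Carnot × Ẇ = 7.976 × 43400 W = 346100 W.

346000 W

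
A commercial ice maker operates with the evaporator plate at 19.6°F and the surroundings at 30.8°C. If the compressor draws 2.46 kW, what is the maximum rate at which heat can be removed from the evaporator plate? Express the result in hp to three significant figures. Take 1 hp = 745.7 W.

23.3 hp

In absolute terms T_C = 266.26 K and T_H = 303.95 K, so ΔT = 37.69 K.
COP_Carnot = T_C/ΔT = 266.26/37.69 = 7.065.
Q̇_max = COP_Carnot × Ẇ = 7.065 × 2.460 kW = 17.38 kW = 23.31 hp.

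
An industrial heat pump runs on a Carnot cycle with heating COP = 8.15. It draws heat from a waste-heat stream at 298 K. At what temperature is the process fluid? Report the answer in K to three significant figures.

340 K

COP_HP = T_H/(T_H − T_C) rearranges to T_H = COP·T_C/(COP − 1).
With T_C = 298.00 K, T_H = 8.15 × 298.00/7.150 = 339.68 K.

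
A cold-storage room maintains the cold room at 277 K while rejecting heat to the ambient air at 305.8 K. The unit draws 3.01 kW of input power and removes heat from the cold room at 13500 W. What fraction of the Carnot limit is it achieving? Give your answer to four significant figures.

0.4663

Converting, Q̇_C = 13500 W = 13.50 kW, so COP_actual = Q̇_C/Ẇ = 13.50/3.010 = 4.485.
The reservoir spacing is ΔT = 305.8 − 277 = 28.80 K.
COP_Carnot = T_C/ΔT = 277.00/28.80 = 9.618.
η_II = COP_actual/COP_Carnot = 4.485/9.618 = 0.4663.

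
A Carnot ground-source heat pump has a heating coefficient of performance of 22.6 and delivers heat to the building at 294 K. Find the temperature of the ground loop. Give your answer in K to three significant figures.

281 K

COP_HP = T_H/(T_H − T_C) gives T_H − T_C = T_H/COP.
With T_H = 294.00 K, T_C = 294.00 × (1 − 1/22.6) = 280.99 K.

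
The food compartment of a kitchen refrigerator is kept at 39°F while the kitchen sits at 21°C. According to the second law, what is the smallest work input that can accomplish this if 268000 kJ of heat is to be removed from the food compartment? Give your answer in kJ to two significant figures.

17000 kJ

In absolute terms T_C = 277.04 K and T_H = 294.15 K, so ΔT = 17.11 K.
The reversible limit is COP_R = T_C/ΔT = 16.19, so W_min = Q_C/COP = Q_C·ΔT/T_C.
W_min = 268000 × 17.11/277.04 = 16550 kJ.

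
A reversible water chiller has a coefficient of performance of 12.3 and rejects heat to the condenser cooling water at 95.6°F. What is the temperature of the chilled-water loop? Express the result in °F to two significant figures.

For a Carnot refrigerator COP_R = T_C/(T_H − T_C), so T_C = COP·T_H/(1 + COP).
With T_H = 308.48 K, T_C = 12.3 × 308.48/13.30 = 285.29 K.
Converting, 285.29 K = 53.85°F.

54 °F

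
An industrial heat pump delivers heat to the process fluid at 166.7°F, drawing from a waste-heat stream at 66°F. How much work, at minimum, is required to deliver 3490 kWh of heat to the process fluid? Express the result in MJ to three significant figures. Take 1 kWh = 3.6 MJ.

2020 MJ

In absolute terms T_C = 292.04 K and T_H = 347.98 K, so ΔT = 55.94 K.
The reversible limit is COP_HP = T_H/ΔT = 6.220, so W_min = Q_H/COP = Q_H·ΔT/T_H.
W_min = 3490 × 55.94/347.98 = 561.1 kWh = 2020 MJ.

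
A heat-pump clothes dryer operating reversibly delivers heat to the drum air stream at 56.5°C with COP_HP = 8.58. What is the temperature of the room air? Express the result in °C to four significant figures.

COP_HP = T_H/(T_H − T_C) gives T_H − T_C = T_H/COP.
With T_H = 329.65 K, T_C = 329.65 × (1 − 1/8.58) = 291.23 K.
Converting, 291.23 K = 18.08°C.

18.08 °C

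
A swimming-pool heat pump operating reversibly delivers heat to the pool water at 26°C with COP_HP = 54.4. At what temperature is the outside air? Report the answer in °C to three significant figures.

20.5 °C

COP_HP = T_H/(T_H − T_C) gives T_H − T_C = T_H/COP.
With T_H = 299.15 K, T_C = 299.15 × (1 − 1/54.4) = 293.65 K.
Converting, 293.65 K = 20.50°C.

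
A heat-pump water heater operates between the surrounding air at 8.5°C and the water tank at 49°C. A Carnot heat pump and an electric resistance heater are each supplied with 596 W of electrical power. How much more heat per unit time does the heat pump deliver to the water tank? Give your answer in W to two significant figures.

In absolute terms T_C = 281.65 K and T_H = 322.15 K, so ΔT = 40.50 K.
COP_Carnot = T_H/ΔT = 322.15/40.50 = 7.954.
The heat pump delivers Q̇_H = COP × Ẇ = 4741 W; the resistance heater delivers Ẇ = 596.0 W.
Extra = (COP − 1)·Ẇ = 4145 W.

4100 W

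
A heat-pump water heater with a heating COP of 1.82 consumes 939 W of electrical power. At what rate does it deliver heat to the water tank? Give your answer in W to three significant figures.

1710 W

Q̇_H = COP_HP × Ẇ = 1.82 × 939.0 = 1709 W.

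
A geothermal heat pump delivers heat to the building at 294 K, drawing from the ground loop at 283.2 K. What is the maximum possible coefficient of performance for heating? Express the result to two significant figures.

The reservoir spacing is ΔT = 294 − 283.2 = 10.80 K.
For a reversible cycle, COP_Carnot = T_H/ΔT = 294.00/10.80 = 27.22.

27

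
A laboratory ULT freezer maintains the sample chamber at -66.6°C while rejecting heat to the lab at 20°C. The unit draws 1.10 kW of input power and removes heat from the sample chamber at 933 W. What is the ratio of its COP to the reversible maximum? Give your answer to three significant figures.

0.356

Converting, Q̇_C = 933.0 W = 0.9330 kW, so COP_actual = Q̇_C/Ẇ = 0.9330/1.100 = 0.8482.
In absolute terms T_C = 206.55 K and T_H = 293.15 K, so ΔT = 86.60 K.
COP_Carnot = T_C/ΔT = 206.55/86.60 = 2.385.
η_II = COP_actual/COP_Carnot = 0.8482/2.385 = 0.3556.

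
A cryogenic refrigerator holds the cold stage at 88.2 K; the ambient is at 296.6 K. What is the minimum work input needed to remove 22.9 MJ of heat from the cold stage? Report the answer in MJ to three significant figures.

54.1 MJ

The reservoir spacing is ΔT = 296.6 − 88.2 = 208.4 K.
The reversible limit is COP_R = T_C/ΔT = 0.4232, so W_min = Q_C/COP = Q_C·ΔT/T_C.
W_min = 22.90 × 208.4/88.20 = 54.11 MJ.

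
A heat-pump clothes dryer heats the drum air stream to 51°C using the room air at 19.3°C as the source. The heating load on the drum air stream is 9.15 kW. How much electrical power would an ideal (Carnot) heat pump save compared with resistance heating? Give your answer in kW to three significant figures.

In absolute terms T_C = 292.45 K and T_H = 324.15 K, so ΔT = 31.70 K.
COP_Carnot = T_H/ΔT = 324.15/31.70 = 10.23.
Resistance heating needs Ẇ_res = Q̇_H = 9.150 kW; the reversible heat pump needs only Ẇ_hp = Q̇_H/COP = 0.8948 kW.
Saving = 9.150 − 0.8948 = 8.255 kW.

8.26 kW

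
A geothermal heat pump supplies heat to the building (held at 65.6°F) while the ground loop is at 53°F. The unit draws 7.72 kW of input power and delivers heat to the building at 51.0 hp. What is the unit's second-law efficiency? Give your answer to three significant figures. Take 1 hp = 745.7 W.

0.118

Converting, Q̇_H = 51.00 hp = 38.03 kW, so COP_actual = Q̇_H/Ẇ = 38.03/7.720 = 4.926.
In absolute terms T_C = 284.82 K and T_H = 291.82 K, so ΔT = 7.000 K.
COP_Carnot = T_H/ΔT = 291.82/7.000 = 41.69.
η_II = COP_actual/COP_Carnot = 4.926/41.69 = 0.1182.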